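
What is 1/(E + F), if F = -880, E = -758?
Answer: -1/1638 ≈ -0.00061050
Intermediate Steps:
1/(E + F) = 1/(-758 - 880) = 1/(-1638) = -1/1638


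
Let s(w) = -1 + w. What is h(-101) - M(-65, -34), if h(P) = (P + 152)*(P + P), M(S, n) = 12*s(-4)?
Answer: -10242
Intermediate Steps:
M(S, n) = -60 (M(S, n) = 12*(-1 - 4) = 12*(-5) = -60)
h(P) = 2*P*(152 + P) (h(P) = (152 + P)*(2*P) = 2*P*(152 + P))
h(-101) - M(-65, -34) = 2*(-101)*(152 - 101) - 1*(-60) = 2*(-101)*51 + 60 = -10302 + 60 = -10242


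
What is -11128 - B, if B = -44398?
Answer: 33270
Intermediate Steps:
-11128 - B = -11128 - 1*(-44398) = -11128 + 44398 = 33270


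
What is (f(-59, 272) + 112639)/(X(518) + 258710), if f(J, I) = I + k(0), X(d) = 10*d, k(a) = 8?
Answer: 112919/263890 ≈ 0.42790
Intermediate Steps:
f(J, I) = 8 + I (f(J, I) = I + 8 = 8 + I)
(f(-59, 272) + 112639)/(X(518) + 258710) = ((8 + 272) + 112639)/(10*518 + 258710) = (280 + 112639)/(5180 + 258710) = 112919/263890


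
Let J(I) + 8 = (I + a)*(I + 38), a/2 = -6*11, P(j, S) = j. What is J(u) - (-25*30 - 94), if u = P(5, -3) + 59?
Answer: -6100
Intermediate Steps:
a = -132 (a = 2*(-6*11) = 2*(-66) = -132)
u = 64 (u = 5 + 59 = 64)
J(I) = -8 + (-132 + I)*(38 + I) (J(I) = -8 + (I - 132)*(I + 38) = -8 + (-132 + I)*(38 + I))
J(u) - (-25*30 - 94) = (-5024 + 64² - 94*64) - (-25*30 - 94) = (-5024 + 4096 - 6016) - (-750 - 94) = -6944 - 1*(-844) = -6944 + 844 = -6100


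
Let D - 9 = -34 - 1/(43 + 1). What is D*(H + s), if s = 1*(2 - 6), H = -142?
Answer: 80373/22 ≈ 3653.3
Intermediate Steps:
D = -1101/44 (D = 9 + (-34 - 1/(43 + 1)) = 9 + (-34 - 1/44) = 9 - 1497/44 = -1101/44 ≈ -25.023)
s = -4 (s = 1*(-4) = -4)
D*(H + s) = -1101*(-142 - 4)/44 = -1101/44*(-146) = 80373/22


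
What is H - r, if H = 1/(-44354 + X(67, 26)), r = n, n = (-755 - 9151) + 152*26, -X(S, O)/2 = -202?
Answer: 261678299/43950 ≈ 5954.0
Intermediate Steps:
X(S, O) = 404 (X(S, O) = -2*(-202) = 404)
n = -5954 (n = -9906 + 3952 = -5954)
r = -5954
H = -1/43950 (H = 1/(-44354 + 404) = 1/(-43950) = -1/43950 ≈ -2.2753e-5)
H - r = -1/43950 - 1*(-5954) = -1/43950 + 5954 = 261678299/43950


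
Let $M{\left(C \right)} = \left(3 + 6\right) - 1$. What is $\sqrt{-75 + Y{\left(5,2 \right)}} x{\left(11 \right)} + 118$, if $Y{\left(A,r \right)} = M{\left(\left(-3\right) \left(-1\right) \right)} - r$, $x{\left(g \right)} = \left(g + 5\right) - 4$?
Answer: $118 + 12 i \sqrt{69} \approx 118.0 + 99.679 i$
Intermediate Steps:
$M{\left(C \right)} = 8$ ($M{\left(C \right)} = 9 - 1 = 8$)
$x{\left(g \right)} = 1 + g$ ($x{\left(g \right)} = \left(5 + g\right) - 4 = 1 + g$)
$Y{\left(A,r \right)} = 8 - r$
$\sqrt{-75 + Y{\left(5,2 \right)}} x{\left(11 \right)} + 118 = \sqrt{-75 + \left(8 - 2\right)} \left(1 + 11\right) + 118 = \sqrt{-75 + \left(8 - 2\right)} 12 + 118 = \sqrt{-75 + 6} \cdot 12 + 118 = \sqrt{-69} \cdot 12 + 118 = i \sqrt{69} \cdot 12 + 118 = 12 i \sqrt{69} + 118 = 118 + 12 i \sqrt{69}$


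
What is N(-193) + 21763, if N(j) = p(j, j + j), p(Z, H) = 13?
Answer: 21776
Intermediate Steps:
N(j) = 13
N(-193) + 21763 = 13 + 21763 = 21776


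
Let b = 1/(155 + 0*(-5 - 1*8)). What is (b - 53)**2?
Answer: 67469796/24025 ≈ 2808.3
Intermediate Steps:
b = 1/155 (b = 1/(155 + 0*(-5 - 8)) = 1/(155 + 0*(-13)) = 1/(155 + 0) = 1/155 ≈ 0.0064516)
(b - 53)**2 = (1/155 - 53)**2 = (-8214/155)**2 = 67469796/24025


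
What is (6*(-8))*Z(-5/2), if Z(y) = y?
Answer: 120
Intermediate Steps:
(6*(-8))*Z(-5/2) = (6*(-8))*(-5/2) = -(-240)/2 = -48*(-5/2) = 120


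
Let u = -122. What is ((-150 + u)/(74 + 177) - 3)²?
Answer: 1050625/63001 ≈ 16.676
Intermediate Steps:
((-150 + u)/(74 + 177) - 3)² = ((-150 - 122)/(74 + 177) - 3)² = (-272/251 - 3)² = (-1025/251)² = 1050625/63001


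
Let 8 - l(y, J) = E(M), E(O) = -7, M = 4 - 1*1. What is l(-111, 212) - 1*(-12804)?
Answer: 12819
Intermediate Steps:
M = 3 (M = 4 - 1 = 3)
l(y, J) = 15 (l(y, J) = 8 - 1*(-7) = 8 + 7 = 15)
l(-111, 212) - 1*(-12804) = 15 - 1*(-12804) = 15 + 12804 = 12819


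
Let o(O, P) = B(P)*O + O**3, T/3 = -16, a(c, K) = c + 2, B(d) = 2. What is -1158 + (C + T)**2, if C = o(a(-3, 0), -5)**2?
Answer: 363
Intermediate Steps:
a(c, K) = 2 + c
T = -48 (T = 3*(-16) = -48)
o(O, P) = O**3 + 2*O (o(O, P) = 2*O + O**3 = O**3 + 2*O)
C = 9 (C = ((2 - 3)*(2 + (2 - 3)**2))**2 = (-(2 + (-1)**2))**2 = (-(2 + 1))**2 = (-1*3)**2 = (-3)**2 = 9)
-1158 + (C + T)**2 = -1158 + (9 - 48)**2 = -1158 + (-39)**2 = -1158 + 1521 = 363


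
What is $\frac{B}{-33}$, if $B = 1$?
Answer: $- \frac{1}{33} \approx -0.030303$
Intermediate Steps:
$\frac{B}{-33} = \frac{1}{-33} \cdot 1 = \left(- \frac{1}{33}\right) 1 = - \frac{1}{33}$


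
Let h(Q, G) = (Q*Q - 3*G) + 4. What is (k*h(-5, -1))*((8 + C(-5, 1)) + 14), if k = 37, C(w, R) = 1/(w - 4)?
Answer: 233248/9 ≈ 25916.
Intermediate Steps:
C(w, R) = 1/(-4 + w)
h(Q, G) = 4 + Q² - 3*G (h(Q, G) = (Q² - 3*G) + 4 = 4 + Q² - 3*G)
(k*h(-5, -1))*((8 + C(-5, 1)) + 14) = (37*(4 + (-5)² - 3*(-1)))*((8 + 1/(-4 - 5)) + 14) = (37*(4 + 25 + 3))*((8 + 1/(-9)) + 14) = (37*32)*((8 - ⅑) + 14) = 1184*(71/9 + 14) = 1184*(197/9) = 233248/9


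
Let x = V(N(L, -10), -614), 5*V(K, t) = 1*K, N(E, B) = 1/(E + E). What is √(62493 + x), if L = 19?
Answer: √2255997490/190 ≈ 249.99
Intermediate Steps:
N(E, B) = 1/(2*E)
V(K, t) = K/5 (V(K, t) = (1*K)/5 = K/5)
x = 1/190 (x = ((½)/19)/5 = ((½)*(1/19))/5 = (⅕)*(1/38) = 1/190 ≈ 0.0052632)
√(62493 + x) = √(62493 + 1/190) = √(11873671/190) = √2255997490/190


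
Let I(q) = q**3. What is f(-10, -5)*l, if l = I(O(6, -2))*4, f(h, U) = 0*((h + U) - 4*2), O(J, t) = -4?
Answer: 0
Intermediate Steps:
f(h, U) = 0 (f(h, U) = 0*((U + h) - 8) = 0*(-8 + U + h) = 0)
l = -256 (l = (-4)**3*4 = -64*4 = -256)
f(-10, -5)*l = 0*(-256) = 0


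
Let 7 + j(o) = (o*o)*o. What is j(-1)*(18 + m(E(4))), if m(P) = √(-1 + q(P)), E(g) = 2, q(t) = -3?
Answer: -144 - 16*I ≈ -144.0 - 16.0*I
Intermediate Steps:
m(P) = 2*I (m(P) = √(-1 - 3) = √(-4) = 2*I)
j(o) = -7 + o³ (j(o) = -7 + (o*o)*o = -7 + o²*o = -7 + o³)
j(-1)*(18 + m(E(4))) = (-7 + (-1)³)*(18 + 2*I) = (-7 - 1)*(18 + 2*I) = -8*(18 + 2*I) = -144 - 16*I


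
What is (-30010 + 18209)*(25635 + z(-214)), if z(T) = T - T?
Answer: -302518635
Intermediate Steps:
z(T) = 0
(-30010 + 18209)*(25635 + z(-214)) = (-30010 + 18209)*(25635 + 0) = -11801*25635 = -302518635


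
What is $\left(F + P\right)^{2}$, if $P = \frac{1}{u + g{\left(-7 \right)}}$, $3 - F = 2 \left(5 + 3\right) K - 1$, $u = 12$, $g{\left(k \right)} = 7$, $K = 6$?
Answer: $\frac{3052009}{361} \approx 8454.3$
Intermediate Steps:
$F = -92$ ($F = 3 - \left(2 \left(5 + 3\right) 6 - 1\right) = 3 - \left(2 \cdot 8 \cdot 6 - 1\right) = 3 - \left(16 \cdot 6 - 1\right) = 3 - \left(96 - 1\right) = 3 - 95 = -92$)
$P = \frac{1}{19}$ ($P = \frac{1}{12 + 7} = \frac{1}{19} \approx 0.052632$)
$\left(F + P\right)^{2} = \left(-92 + \frac{1}{19}\right)^{2} = \left(- \frac{1747}{19}\right)^{2} = \frac{3052009}{361}$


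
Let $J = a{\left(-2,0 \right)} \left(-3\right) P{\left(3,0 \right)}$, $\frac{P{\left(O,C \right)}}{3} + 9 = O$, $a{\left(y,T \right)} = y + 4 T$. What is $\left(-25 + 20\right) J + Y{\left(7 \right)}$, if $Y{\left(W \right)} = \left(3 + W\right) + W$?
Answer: $557$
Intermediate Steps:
$P{\left(O,C \right)} = -27 + 3 O$
$Y{\left(W \right)} = 3 + 2 W$
$J = -108$ ($J = \left(-2 + 4 \cdot 0\right) \left(-3\right) \left(-27 + 3 \cdot 3\right) = \left(-2 + 0\right) \left(-3\right) \left(-27 + 9\right) = \left(-2\right) \left(-3\right) \left(-18\right) = 6 \left(-18\right) = -108$)
$\left(-25 + 20\right) J + Y{\left(7 \right)} = \left(-25 + 20\right) \left(-108\right) + \left(3 + 2 \cdot 7\right) = \left(-5\right) \left(-108\right) + \left(3 + 14\right) = 540 + 17 = 557$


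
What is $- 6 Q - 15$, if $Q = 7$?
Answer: $-57$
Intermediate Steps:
$- 6 Q - 15 = \left(-6\right) 7 - 15 = -42 - 15 = -57$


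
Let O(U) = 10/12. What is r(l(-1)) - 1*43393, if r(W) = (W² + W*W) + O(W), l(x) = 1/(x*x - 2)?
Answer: -260341/6 ≈ -43390.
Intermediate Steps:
O(U) = ⅚ (O(U) = 10*(1/12) = ⅚)
l(x) = 1/(-2 + x²) (l(x) = 1/(x² - 2) = 1/(-2 + x²))
r(W) = ⅚ + 2*W² (r(W) = (W² + W*W) + ⅚ = (W² + W²) + ⅚ = 2*W² + ⅚ = ⅚ + 2*W²)
r(l(-1)) - 1*43393 = (⅚ + 2*(1/(-2 + (-1)²))²) - 1*43393 = (⅚ + 2*(1/(-2 + 1))²) - 43393 = (⅚ + 2*(1/(-1))²) - 43393 = (⅚ + 2*(-1)²) - 43393 = (⅚ + 2*1) - 43393 = (⅚ + 2) - 43393 = 17/6 - 43393 = -260341/6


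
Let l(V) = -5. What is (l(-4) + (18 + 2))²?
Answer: 225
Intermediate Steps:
(l(-4) + (18 + 2))² = (-5 + (18 + 2))² = (-5 + 20)² = 15² = 225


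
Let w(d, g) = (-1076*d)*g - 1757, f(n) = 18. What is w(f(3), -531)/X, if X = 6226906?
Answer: 10282651/6226906 ≈ 1.6513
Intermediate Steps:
w(d, g) = -1757 - 1076*d*g (w(d, g) = -1076*d*g - 1757 = -1757 - 1076*d*g)
w(f(3), -531)/X = (-1757 - 1076*18*(-531))/6226906 = (-1757 + 10284408)*(1/6226906) = 10282651*(1/6226906) = 10282651/6226906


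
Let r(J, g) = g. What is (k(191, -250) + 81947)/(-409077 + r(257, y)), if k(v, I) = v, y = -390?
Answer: -82138/409467 ≈ -0.20060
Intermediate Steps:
(k(191, -250) + 81947)/(-409077 + r(257, y)) = (191 + 81947)/(-409077 - 390) = 82138/(-409467) = 82138*(-1/409467) = -82138/409467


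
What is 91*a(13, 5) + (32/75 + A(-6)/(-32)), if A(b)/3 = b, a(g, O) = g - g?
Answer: 1187/1200 ≈ 0.98917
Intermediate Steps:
a(g, O) = 0
A(b) = 3*b
91*a(13, 5) + (32/75 + A(-6)/(-32)) = 91*0 + (32/75 + (3*(-6))/(-32)) = 0 + (32*(1/75) - 18*(-1/32)) = 0 + (32/75 + 9/16) = 0 + 1187/1200 = 1187/1200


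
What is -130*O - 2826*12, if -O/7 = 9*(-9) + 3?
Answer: -104892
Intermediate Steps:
O = 546 (O = -7*(9*(-9) + 3) = -7*(-81 + 3) = -7*(-78) = 546)
-130*O - 2826*12 = -130*546 - 2826*12 = -70980 - 1*33912 = -70980 - 33912 = -104892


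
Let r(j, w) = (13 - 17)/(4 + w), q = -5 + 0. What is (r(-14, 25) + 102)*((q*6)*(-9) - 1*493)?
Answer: -658742/29 ≈ -22715.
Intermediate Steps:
q = -5
r(j, w) = -4/(4 + w)
(r(-14, 25) + 102)*((q*6)*(-9) - 1*493) = (-4/(4 + 25) + 102)*(-5*6*(-9) - 1*493) = (-4/29 + 102)*(-30*(-9) - 493) = (-4*1/29 + 102)*(270 - 493) = (-4/29 + 102)*(-223) = (2954/29)*(-223) = -658742/29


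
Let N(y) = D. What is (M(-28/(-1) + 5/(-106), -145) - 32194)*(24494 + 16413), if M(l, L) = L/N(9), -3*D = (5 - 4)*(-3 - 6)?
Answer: -3956811389/3 ≈ -1.3189e+9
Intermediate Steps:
D = 3 (D = -(5 - 4)*(-3 - 6)/3 = -(-9)/3 = -⅓*(-9) = 3)
N(y) = 3
M(l, L) = L/3
(M(-28/(-1) + 5/(-106), -145) - 32194)*(24494 + 16413) = ((⅓)*(-145) - 32194)*(24494 + 16413) = (-145/3 - 32194)*40907 = -96727/3*40907 = -3956811389/3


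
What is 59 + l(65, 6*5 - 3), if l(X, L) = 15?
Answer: 74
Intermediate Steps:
59 + l(65, 6*5 - 3) = 59 + 15 = 74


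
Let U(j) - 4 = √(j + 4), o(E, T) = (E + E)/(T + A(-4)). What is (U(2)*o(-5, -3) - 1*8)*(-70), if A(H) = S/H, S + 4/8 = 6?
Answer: -80 - 160*√6 ≈ -471.92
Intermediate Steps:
S = 11/2 (S = -½ + 6 = 11/2 ≈ 5.5000)
A(H) = 11/(2*H)
o(E, T) = 2*E/(-11/8 + T) (o(E, T) = (E + E)/(T + (11/2)/(-4)) = (2*E)/(T + (11/2)*(-¼)) = (2*E)/(T - 11/8) = (2*E)/(-11/8 + T) = 2*E/(-11/8 + T))
U(j) = 4 + √(4 + j) (U(j) = 4 + √(j + 4) = 4 + √(4 + j))
(U(2)*o(-5, -3) - 1*8)*(-70) = ((4 + √(4 + 2))*(16*(-5)/(-11 + 8*(-3))) - 1*8)*(-70) = ((4 + √6)*(16*(-5)/(-11 - 24)) - 8)*(-70) = ((4 + √6)*(16*(-5)/(-35)) - 8)*(-70) = ((4 + √6)*(16*(-5)*(-1/35)) - 8)*(-70) = ((4 + √6)*(16/7) - 8)*(-70) = ((64/7 + 16*√6/7) - 8)*(-70) = (8/7 + 16*√6/7)*(-70) = -80 - 160*√6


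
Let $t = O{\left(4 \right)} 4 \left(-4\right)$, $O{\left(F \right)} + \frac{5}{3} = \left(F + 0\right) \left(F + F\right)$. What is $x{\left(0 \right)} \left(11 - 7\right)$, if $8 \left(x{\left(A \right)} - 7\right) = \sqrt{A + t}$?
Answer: $28 + \frac{2 i \sqrt{273}}{3} \approx 28.0 + 11.015 i$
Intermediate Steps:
$O{\left(F \right)} = - \frac{5}{3} + 2 F^{2}$ ($O{\left(F \right)} = - \frac{5}{3} + \left(F + 0\right) \left(F + F\right) = - \frac{5}{3} + F 2 F = - \frac{5}{3} + 2 F^{2}$)
$t = - \frac{1456}{3}$ ($t = \left(- \frac{5}{3} + 2 \cdot 4^{2}\right) 4 \left(-4\right) = \left(- \frac{5}{3} + 2 \cdot 16\right) 4 \left(-4\right) = \left(- \frac{5}{3} + 32\right) 4 \left(-4\right) = \frac{91}{3} \cdot 4 \left(-4\right) = \frac{364}{3} \left(-4\right) = - \frac{1456}{3} \approx -485.33$)
$x{\left(A \right)} = 7 + \frac{\sqrt{- \frac{1456}{3} + A}}{8}$ ($x{\left(A \right)} = 7 + \frac{\sqrt{A - \frac{1456}{3}}}{8} = 7 + \frac{\sqrt{- \frac{1456}{3} + A}}{8}$)
$x{\left(0 \right)} \left(11 - 7\right) = \left(7 + \frac{\sqrt{-4368 + 9 \cdot 0}}{24}\right) \left(11 - 7\right) = \left(7 + \frac{\sqrt{-4368 + 0}}{24}\right) 4 = \left(7 + \frac{\sqrt{-4368}}{24}\right) 4 = \left(7 + \frac{4 i \sqrt{273}}{24}\right) 4 = \left(7 + \frac{i \sqrt{273}}{6}\right) 4 = 28 + \frac{2 i \sqrt{273}}{3}$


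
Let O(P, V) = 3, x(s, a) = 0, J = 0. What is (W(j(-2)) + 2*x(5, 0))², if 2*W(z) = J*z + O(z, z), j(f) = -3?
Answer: 9/4 ≈ 2.2500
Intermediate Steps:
W(z) = 3/2 (W(z) = (0*z + 3)/2 = (0 + 3)/2 = (½)*3 = 3/2)
(W(j(-2)) + 2*x(5, 0))² = (3/2 + 2*0)² = (3/2 + 0)² = (3/2)² = 9/4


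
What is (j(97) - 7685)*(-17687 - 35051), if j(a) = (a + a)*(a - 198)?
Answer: 1438639902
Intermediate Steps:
j(a) = 2*a*(-198 + a) (j(a) = (2*a)*(-198 + a) = 2*a*(-198 + a))
(j(97) - 7685)*(-17687 - 35051) = (2*97*(-198 + 97) - 7685)*(-17687 - 35051) = (2*97*(-101) - 7685)*(-52738) = (-19594 - 7685)*(-52738) = -27279*(-52738) = 1438639902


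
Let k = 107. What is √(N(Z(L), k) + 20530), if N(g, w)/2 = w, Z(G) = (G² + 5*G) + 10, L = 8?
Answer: 2*√5186 ≈ 144.03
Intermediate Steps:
Z(G) = 10 + G² + 5*G
N(g, w) = 2*w
√(N(Z(L), k) + 20530) = √(2*107 + 20530) = √(214 + 20530) = √20744 = 2*√5186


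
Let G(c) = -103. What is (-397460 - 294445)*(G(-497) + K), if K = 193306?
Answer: -133678121715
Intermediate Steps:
(-397460 - 294445)*(G(-497) + K) = (-397460 - 294445)*(-103 + 193306) = -691905*193203 = -133678121715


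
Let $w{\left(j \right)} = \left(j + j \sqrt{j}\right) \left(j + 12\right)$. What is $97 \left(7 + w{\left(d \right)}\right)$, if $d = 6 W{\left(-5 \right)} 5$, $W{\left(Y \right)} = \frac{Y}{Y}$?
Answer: $122899 + 122220 \sqrt{30} \approx 7.9233 \cdot 10^{5}$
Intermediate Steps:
$W{\left(Y \right)} = 1$
$d = 30$ ($d = 6 \cdot 1 \cdot 5 = 6 \cdot 5 = 30$)
$w{\left(j \right)} = \left(12 + j\right) \left(j + j^{\frac{3}{2}}\right)$ ($w{\left(j \right)} = \left(j + j^{\frac{3}{2}}\right) \left(12 + j\right) = \left(12 + j\right) \left(j + j^{\frac{3}{2}}\right)$)
$97 \left(7 + w{\left(d \right)}\right) = 97 \left(7 + \left(30^{2} + 30^{\frac{5}{2}} + 12 \cdot 30 + 12 \cdot 30^{\frac{3}{2}}\right)\right) = 97 \left(7 + \left(900 + 900 \sqrt{30} + 360 + 12 \cdot 30 \sqrt{30}\right)\right) = 97 \left(7 + \left(900 + 900 \sqrt{30} + 360 + 360 \sqrt{30}\right)\right) = 97 \left(7 + \left(1260 + 1260 \sqrt{30}\right)\right) = 97 \left(1267 + 1260 \sqrt{30}\right) = 122899 + 122220 \sqrt{30}$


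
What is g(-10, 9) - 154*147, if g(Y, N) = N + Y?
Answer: -22639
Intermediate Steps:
g(-10, 9) - 154*147 = (9 - 10) - 154*147 = -1 - 22638 = -22639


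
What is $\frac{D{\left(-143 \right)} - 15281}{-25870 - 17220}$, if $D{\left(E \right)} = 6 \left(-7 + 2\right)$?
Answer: $\frac{15311}{43090} \approx 0.35533$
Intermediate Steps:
$D{\left(E \right)} = -30$ ($D{\left(E \right)} = 6 \left(-5\right) = -30$)
$\frac{D{\left(-143 \right)} - 15281}{-25870 - 17220} = \frac{-30 - 15281}{-25870 - 17220} = - \frac{15311}{-43090} = \left(-15311\right) \left(- \frac{1}{43090}\right) = \frac{15311}{43090}$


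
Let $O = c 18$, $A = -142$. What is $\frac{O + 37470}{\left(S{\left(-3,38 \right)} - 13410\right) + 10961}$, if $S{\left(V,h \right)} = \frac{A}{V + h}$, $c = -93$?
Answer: $- \frac{417620}{28619} \approx -14.592$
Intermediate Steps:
$O = -1674$ ($O = \left(-93\right) 18 = -1674$)
$S{\left(V,h \right)} = - \frac{142}{V + h}$
$\frac{O + 37470}{\left(S{\left(-3,38 \right)} - 13410\right) + 10961} = \frac{-1674 + 37470}{\left(- \frac{142}{-3 + 38} - 13410\right) + 10961} = \frac{35796}{\left(- \frac{142}{35} - 13410\right) + 10961} = \frac{35796}{- \frac{469492}{35} + 10961} = \frac{35796}{- \frac{85857}{35}} = 35796 \left(- \frac{35}{85857}\right) = - \frac{417620}{28619}$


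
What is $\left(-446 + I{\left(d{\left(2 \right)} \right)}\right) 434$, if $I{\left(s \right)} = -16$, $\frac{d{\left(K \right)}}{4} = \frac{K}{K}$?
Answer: $-200508$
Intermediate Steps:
$d{\left(K \right)} = 4$ ($d{\left(K \right)} = 4 \frac{K}{K} = 4 \cdot 1 = 4$)
$\left(-446 + I{\left(d{\left(2 \right)} \right)}\right) 434 = \left(-446 - 16\right) 434 = \left(-462\right) 434 = -200508$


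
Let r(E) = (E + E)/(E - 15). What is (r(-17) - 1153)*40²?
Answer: -1843100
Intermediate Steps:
r(E) = 2*E/(-15 + E) (r(E) = (2*E)/(-15 + E) = 2*E/(-15 + E))
(r(-17) - 1153)*40² = (2*(-17)/(-15 - 17) - 1153)*40² = (2*(-17)/(-32) - 1153)*1600 = (2*(-17)*(-1/32) - 1153)*1600 = (17/16 - 1153)*1600 = -18431/16*1600 = -1843100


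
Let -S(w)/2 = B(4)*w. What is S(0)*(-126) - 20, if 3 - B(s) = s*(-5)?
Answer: -20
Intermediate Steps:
B(s) = 3 + 5*s (B(s) = 3 - s*(-5) = 3 - (-5)*s = 3 + 5*s)
S(w) = -46*w (S(w) = -2*(3 + 5*4)*w = -2*(3 + 20)*w = -46*w)
S(0)*(-126) - 20 = -46*0*(-126) - 20 = 0*(-126) - 20 = 0 - 20 = -20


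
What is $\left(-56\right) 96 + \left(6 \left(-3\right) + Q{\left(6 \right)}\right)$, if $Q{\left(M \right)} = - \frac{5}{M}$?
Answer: $- \frac{32369}{6} \approx -5394.8$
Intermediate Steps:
$\left(-56\right) 96 + \left(6 \left(-3\right) + Q{\left(6 \right)}\right) = \left(-56\right) 96 - \left(18 + \frac{5}{6}\right) = -5376 - \frac{113}{6} = - \frac{32369}{6}$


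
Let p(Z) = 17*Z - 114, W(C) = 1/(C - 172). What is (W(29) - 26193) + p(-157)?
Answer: -4143569/143 ≈ -28976.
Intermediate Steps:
W(C) = 1/(-172 + C)
p(Z) = -114 + 17*Z
(W(29) - 26193) + p(-157) = (1/(-172 + 29) - 26193) + (-114 + 17*(-157)) = (1/(-143) - 26193) + (-114 - 2669) = (-1/143 - 26193) - 2783 = -3745600/143 - 2783 = -4143569/143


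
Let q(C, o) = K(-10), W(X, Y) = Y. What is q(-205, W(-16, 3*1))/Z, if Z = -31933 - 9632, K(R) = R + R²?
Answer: -6/2771 ≈ -0.0021653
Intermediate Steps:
Z = -41565
q(C, o) = 90 (q(C, o) = -10*(1 - 10) = -10*(-9) = 90)
q(-205, W(-16, 3*1))/Z = 90/(-41565) = 90*(-1/41565) = -6/2771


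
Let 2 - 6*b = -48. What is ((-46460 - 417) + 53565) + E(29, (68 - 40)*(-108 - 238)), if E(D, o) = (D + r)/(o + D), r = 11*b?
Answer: 193797814/28977 ≈ 6688.0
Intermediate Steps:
b = 25/3 (b = ⅓ - ⅙*(-48) = ⅓ + 8 = 25/3 ≈ 8.3333)
r = 275/3 (r = 11*(25/3) = 275/3 ≈ 91.667)
E(D, o) = (275/3 + D)/(D + o) (E(D, o) = (D + 275/3)/(o + D) = (275/3 + D)/(D + o))
((-46460 - 417) + 53565) + E(29, (68 - 40)*(-108 - 238)) = ((-46460 - 417) + 53565) + (275/3 + 29)/(29 + (68 - 40)*(-108 - 238)) = (-46877 + 53565) + (362/3)/(29 + 28*(-346)) = 6688 + (362/3)/(29 - 9688) = 6688 + (362/3)/(-9659) = 6688 - 1/9659*362/3 = 6688 - 362/28977 = 193797814/28977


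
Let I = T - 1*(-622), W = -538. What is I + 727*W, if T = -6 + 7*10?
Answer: -390440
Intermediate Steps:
T = 64 (T = -6 + 70 = 64)
I = 686 (I = 64 - 1*(-622) = 64 + 622 = 686)
I + 727*W = 686 + 727*(-538) = 686 - 391126 = -390440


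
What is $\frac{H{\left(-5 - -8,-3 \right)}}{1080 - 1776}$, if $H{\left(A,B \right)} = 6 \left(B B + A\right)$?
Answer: $- \frac{3}{29} \approx -0.10345$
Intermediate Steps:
$H{\left(A,B \right)} = 6 A + 6 B^{2}$ ($H{\left(A,B \right)} = 6 \left(B^{2} + A\right) = 6 \left(A + B^{2}\right) = 6 A + 6 B^{2}$)
$\frac{H{\left(-5 - -8,-3 \right)}}{1080 - 1776} = \frac{6 \left(-5 - -8\right) + 6 \left(-3\right)^{2}}{1080 - 1776} = \frac{6 \left(-5 + 8\right) + 6 \cdot 9}{-696} = \left(6 \cdot 3 + 54\right) \left(- \frac{1}{696}\right) = \left(18 + 54\right) \left(- \frac{1}{696}\right) = 72 \left(- \frac{1}{696}\right) = - \frac{3}{29}$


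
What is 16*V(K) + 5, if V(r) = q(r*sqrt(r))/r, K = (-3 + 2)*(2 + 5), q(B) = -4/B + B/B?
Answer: 19/7 + 64*I*sqrt(7)/343 ≈ 2.7143 + 0.49367*I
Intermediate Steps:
q(B) = 1 - 4/B (q(B) = -4/B + 1 = 1 - 4/B)
K = -7 (K = -1*7 = -7)
V(r) = (-4 + r**(3/2))/r**(5/2) (V(r) = ((-4 + r*sqrt(r))/((r*sqrt(r))))/r = ((-4 + r**(3/2))/(r**(3/2)))/r = ((-4 + r**(3/2))/r**(3/2))/r = (-4 + r**(3/2))/r**(5/2))
16*V(K) + 5 = 16*(1/(-7) - (-4)*I*sqrt(7)/343) + 5 = 16*(-1/7 - (-4)*I*sqrt(7)/343) + 5 = 16*(-1/7 + 4*I*sqrt(7)/343) + 5 = (-16/7 + 64*I*sqrt(7)/343) + 5 = 19/7 + 64*I*sqrt(7)/343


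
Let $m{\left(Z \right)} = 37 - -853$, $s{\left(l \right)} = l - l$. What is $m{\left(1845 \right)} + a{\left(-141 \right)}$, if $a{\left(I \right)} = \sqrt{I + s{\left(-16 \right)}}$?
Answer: $890 + i \sqrt{141} \approx 890.0 + 11.874 i$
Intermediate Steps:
$s{\left(l \right)} = 0$
$a{\left(I \right)} = \sqrt{I}$ ($a{\left(I \right)} = \sqrt{I + 0} = \sqrt{I}$)
$m{\left(Z \right)} = 890$ ($m{\left(Z \right)} = 37 + 853 = 890$)
$m{\left(1845 \right)} + a{\left(-141 \right)} = 890 + \sqrt{-141} = 890 + i \sqrt{141}$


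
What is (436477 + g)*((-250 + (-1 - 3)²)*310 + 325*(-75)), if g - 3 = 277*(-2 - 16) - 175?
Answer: -41801280885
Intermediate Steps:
g = -5158 (g = 3 + (277*(-2 - 16) - 175) = 3 + (277*(-18) - 175) = 3 + (-4986 - 175) = 3 - 5161 = -5158)
(436477 + g)*((-250 + (-1 - 3)²)*310 + 325*(-75)) = (436477 - 5158)*((-250 + (-1 - 3)²)*310 + 325*(-75)) = 431319*((-250 + (-4)²)*310 - 24375) = 431319*((-250 + 16)*310 - 24375) = 431319*(-234*310 - 24375) = 431319*(-72540 - 24375) = 431319*(-96915) = -41801280885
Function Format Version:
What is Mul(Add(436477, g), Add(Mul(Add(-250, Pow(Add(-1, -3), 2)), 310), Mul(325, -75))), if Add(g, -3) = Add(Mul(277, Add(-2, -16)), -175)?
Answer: -41801280885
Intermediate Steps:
g = -5158 (g = Add(3, Add(Mul(277, Add(-2, -16)), -175)) = Add(3, Add(Mul(277, -18), -175)) = Add(3, Add(-4986, -175)) = Add(3, -5161) = -5158)
Mul(Add(436477, g), Add(Mul(Add(-250, Pow(Add(-1, -3), 2)), 310), Mul(325, -75))) = Mul(Add(436477, -5158), Add(Mul(Add(-250, Pow(Add(-1, -3), 2)), 310), Mul(325, -75))) = Mul(431319, Add(Mul(Add(-250, Pow(-4, 2)), 310), -24375)) = Mul(431319, Add(Mul(Add(-250, 16), 310), -24375)) = Mul(431319, Add(Mul(-234, 310), -24375)) = Mul(431319, Add(-72540, -24375)) = Mul(431319, -96915) = -41801280885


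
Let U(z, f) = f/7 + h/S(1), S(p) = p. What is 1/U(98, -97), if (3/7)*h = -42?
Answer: -7/783 ≈ -0.0089400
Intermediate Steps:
h = -98 (h = (7/3)*(-42) = -98)
U(z, f) = -98 + f/7 (U(z, f) = f/7 - 98/1 = f*(⅐) - 98*1 = f/7 - 98 = -98 + f/7)
1/U(98, -97) = 1/(-98 + (⅐)*(-97)) = 1/(-98 - 97/7) = 1/(-783/7) = -7/783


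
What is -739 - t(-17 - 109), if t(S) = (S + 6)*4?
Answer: -259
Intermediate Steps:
t(S) = 24 + 4*S (t(S) = (6 + S)*4 = 24 + 4*S)
-739 - t(-17 - 109) = -739 - (24 + 4*(-17 - 109)) = -739 - (24 + 4*(-126)) = -739 - (24 - 504) = -739 - 1*(-480) = -739 + 480 = -259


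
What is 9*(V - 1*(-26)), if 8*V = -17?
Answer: 1719/8 ≈ 214.88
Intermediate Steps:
V = -17/8 (V = (⅛)*(-17) = -17/8 ≈ -2.1250)
9*(V - 1*(-26)) = 9*(-17/8 - 1*(-26)) = 9*(-17/8 + 26) = 9*(191/8) = 1719/8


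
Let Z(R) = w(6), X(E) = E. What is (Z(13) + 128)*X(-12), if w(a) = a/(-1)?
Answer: -1464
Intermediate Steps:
w(a) = -a (w(a) = a*(-1) = -a)
Z(R) = -6 (Z(R) = -1*6 = -6)
(Z(13) + 128)*X(-12) = (-6 + 128)*(-12) = 122*(-12) = -1464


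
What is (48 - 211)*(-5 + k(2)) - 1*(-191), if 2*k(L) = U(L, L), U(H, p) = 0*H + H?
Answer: 843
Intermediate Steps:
U(H, p) = H (U(H, p) = 0 + H = H)
k(L) = L/2
(48 - 211)*(-5 + k(2)) - 1*(-191) = (48 - 211)*(-5 + (1/2)*2) - 1*(-191) = -163*(-5 + 1) + 191 = -163*(-4) + 191 = 652 + 191 = 843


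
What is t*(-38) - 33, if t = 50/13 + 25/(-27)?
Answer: -50533/351 ≈ -143.97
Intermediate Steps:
t = 1025/351 (t = 50*(1/13) + 25*(-1/27) = 50/13 - 25/27 = 1025/351 ≈ 2.9202)
t*(-38) - 33 = (1025/351)*(-38) - 33 = -38950/351 - 33 = -50533/351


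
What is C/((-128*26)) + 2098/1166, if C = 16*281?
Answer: 54369/121264 ≈ 0.44835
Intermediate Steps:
C = 4496
C/((-128*26)) + 2098/1166 = 4496/((-128*26)) + 2098/1166 = 4496/(-3328) + 2098*(1/1166) = 4496*(-1/3328) + 1049/583 = -281/208 + 1049/583 = 54369/121264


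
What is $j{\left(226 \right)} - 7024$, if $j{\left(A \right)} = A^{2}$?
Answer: $44052$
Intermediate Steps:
$j{\left(226 \right)} - 7024 = 226^{2} - 7024 = 51076 - 7024 = 44052$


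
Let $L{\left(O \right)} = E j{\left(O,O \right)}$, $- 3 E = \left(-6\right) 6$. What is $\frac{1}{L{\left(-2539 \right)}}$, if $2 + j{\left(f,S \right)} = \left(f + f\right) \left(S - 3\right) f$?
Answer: $- \frac{1}{393289353192} \approx -2.5427 \cdot 10^{-12}$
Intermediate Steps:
$j{\left(f,S \right)} = -2 + 2 f^{2} \left(-3 + S\right)$ ($j{\left(f,S \right)} = -2 + \left(f + f\right) \left(S - 3\right) f = -2 + 2 f \left(-3 + S\right) f = -2 + 2 f^{2} \left(-3 + S\right)$)
$E = 12$ ($E = - \frac{\left(-6\right) 6}{3} = \left(- \frac{1}{3}\right) \left(-36\right) = 12$)
$L{\left(O \right)} = -24 - 72 O^{2} + 24 O^{3}$ ($L{\left(O \right)} = 12 \left(-2 - 6 O^{2} + 2 O O^{2}\right) = 12 \left(-2 - 6 O^{2} + 2 O^{3}\right) = -24 - 72 O^{2} + 24 O^{3}$)
$\frac{1}{L{\left(-2539 \right)}} = \frac{1}{-24 - 72 \left(-2539\right)^{2} + 24 \left(-2539\right)^{3}} = \frac{1}{-24 - 464149512 + 24 \left(-16367716819\right)} = \frac{1}{-24 - 464149512 - 392825203656} = \frac{1}{-393289353192} = - \frac{1}{393289353192}$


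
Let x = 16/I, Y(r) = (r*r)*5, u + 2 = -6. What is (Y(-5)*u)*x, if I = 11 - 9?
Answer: -8000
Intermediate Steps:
u = -8 (u = -2 - 6 = -8)
Y(r) = 5*r² (Y(r) = r²*5 = 5*r²)
I = 2
x = 8 (x = 16/2 = 16*(½) = 8)
(Y(-5)*u)*x = ((5*(-5)²)*(-8))*8 = ((5*25)*(-8))*8 = (125*(-8))*8 = -1000*8 = -8000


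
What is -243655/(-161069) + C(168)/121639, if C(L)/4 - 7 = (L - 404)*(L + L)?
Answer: -3063721317/2798896013 ≈ -1.0946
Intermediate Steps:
C(L) = 28 + 8*L*(-404 + L) (C(L) = 28 + 4*((L - 404)*(L + L)) = 28 + 4*((-404 + L)*(2*L)) = 28 + 4*(2*L*(-404 + L)) = 28 + 8*L*(-404 + L))
-243655/(-161069) + C(168)/121639 = -243655/(-161069) + (28 - 3232*168 + 8*168**2)/121639 = -243655*(-1/161069) + (28 - 542976 + 8*28224)*(1/121639) = 243655/161069 + (28 - 542976 + 225792)*(1/121639) = 243655/161069 - 317156*1/121639 = 243655/161069 - 45308/17377 = -3063721317/2798896013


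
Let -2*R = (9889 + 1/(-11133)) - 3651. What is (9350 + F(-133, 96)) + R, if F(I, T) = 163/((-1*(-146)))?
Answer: 5064897155/812709 ≈ 6232.1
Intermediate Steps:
R = -69447653/22266 (R = -((9889 + 1/(-11133)) - 3651)/2 = -((9889 - 1/11133) - 3651)/2 = -(110094236/11133 - 3651)/2 = -½*69447653/11133 = -69447653/22266 ≈ -3119.0)
F(I, T) = 163/146
(9350 + F(-133, 96)) + R = (9350 + 163/146) - 69447653/22266 = 1365263/146 - 69447653/22266 = 5064897155/812709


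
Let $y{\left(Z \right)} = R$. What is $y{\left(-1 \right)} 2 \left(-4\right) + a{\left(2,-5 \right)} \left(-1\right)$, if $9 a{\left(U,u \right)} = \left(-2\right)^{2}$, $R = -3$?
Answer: $\frac{212}{9} \approx 23.556$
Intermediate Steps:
$a{\left(U,u \right)} = \frac{4}{9}$ ($a{\left(U,u \right)} = \frac{\left(-2\right)^{2}}{9} = \frac{1}{9} \cdot 4 = \frac{4}{9}$)
$y{\left(Z \right)} = -3$
$y{\left(-1 \right)} 2 \left(-4\right) + a{\left(2,-5 \right)} \left(-1\right) = \left(-3\right) 2 \left(-4\right) + \frac{4}{9} \left(-1\right) = \left(-6\right) \left(-4\right) - \frac{4}{9} = 24 - \frac{4}{9} = \frac{212}{9}$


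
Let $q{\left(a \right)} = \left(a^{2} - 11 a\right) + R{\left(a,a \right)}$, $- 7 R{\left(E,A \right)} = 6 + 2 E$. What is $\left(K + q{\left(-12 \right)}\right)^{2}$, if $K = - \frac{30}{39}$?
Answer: $\frac{639078400}{8281} \approx 77174.0$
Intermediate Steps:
$K = - \frac{10}{13}$ ($K = \left(-30\right) \frac{1}{39} = - \frac{10}{13} \approx -0.76923$)
$R{\left(E,A \right)} = - \frac{6}{7} - \frac{2 E}{7}$ ($R{\left(E,A \right)} = - \frac{6 + 2 E}{7} = - \frac{6}{7} - \frac{2 E}{7}$)
$q{\left(a \right)} = - \frac{6}{7} + a^{2} - \frac{79 a}{7}$ ($q{\left(a \right)} = \left(a^{2} - 11 a\right) - \left(\frac{6}{7} + \frac{2 a}{7}\right) = - \frac{6}{7} + a^{2} - \frac{79 a}{7}$)
$\left(K + q{\left(-12 \right)}\right)^{2} = \left(- \frac{10}{13} - \left(- \frac{942}{7} - 144\right)\right)^{2} = \left(- \frac{10}{13} + \left(- \frac{6}{7} + 144 + \frac{948}{7}\right)\right)^{2} = \left(- \frac{10}{13} + \frac{1950}{7}\right)^{2} = \left(\frac{25280}{91}\right)^{2} = \frac{639078400}{8281}$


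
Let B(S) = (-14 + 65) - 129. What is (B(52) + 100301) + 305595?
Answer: 405818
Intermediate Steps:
B(S) = -78 (B(S) = 51 - 129 = -78)
(B(52) + 100301) + 305595 = (-78 + 100301) + 305595 = 100223 + 305595 = 405818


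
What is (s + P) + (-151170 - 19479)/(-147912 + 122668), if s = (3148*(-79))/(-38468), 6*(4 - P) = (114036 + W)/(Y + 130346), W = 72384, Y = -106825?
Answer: 90815155642717/5710229580508 ≈ 15.904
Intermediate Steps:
P = 63014/23521 (P = 4 - (114036 + 72384)/(6*(-106825 + 130346)) = 4 - 31070/23521 = 63014/23521 ≈ 2.6791)
s = 62173/9617 (s = -248692*(-1/38468) = 62173/9617 ≈ 6.4649)
(s + P) + (-151170 - 19479)/(-147912 + 122668) = (62173/9617 + 63014/23521) + (-151170 - 19479)/(-147912 + 122668) = 2068376771/226201457 - 170649/(-25244) = 2068376771/226201457 - 170649*(-1/25244) = 2068376771/226201457 + 170649/25244 = 90815155642717/5710229580508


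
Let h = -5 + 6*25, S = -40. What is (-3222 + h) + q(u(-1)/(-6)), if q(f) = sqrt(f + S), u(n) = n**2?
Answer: -3077 + I*sqrt(1446)/6 ≈ -3077.0 + 6.3377*I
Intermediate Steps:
q(f) = sqrt(-40 + f) (q(f) = sqrt(f - 40) = sqrt(-40 + f))
h = 145 (h = -5 + 150 = 145)
(-3222 + h) + q(u(-1)/(-6)) = (-3222 + 145) + sqrt(-40 + (-1)**2/(-6)) = -3077 + sqrt(-40 + 1*(-1/6)) = -3077 + sqrt(-40 - 1/6) = -3077 + sqrt(-241/6) = -3077 + I*sqrt(1446)/6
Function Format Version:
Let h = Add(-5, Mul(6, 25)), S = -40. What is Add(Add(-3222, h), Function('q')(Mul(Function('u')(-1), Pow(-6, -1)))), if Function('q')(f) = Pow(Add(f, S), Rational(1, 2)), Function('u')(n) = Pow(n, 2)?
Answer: Add(-3077, Mul(Rational(1, 6), I, Pow(1446, Rational(1, 2)))) ≈ Add(-3077.0, Mul(6.3377, I))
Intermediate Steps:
Function('q')(f) = Pow(Add(-40, f), Rational(1, 2)) (Function('q')(f) = Pow(Add(f, -40), Rational(1, 2)) = Pow(Add(-40, f), Rational(1, 2)))
h = 145 (h = Add(-5, 150) = 145)
Add(Add(-3222, h), Function('q')(Mul(Function('u')(-1), Pow(-6, -1)))) = Add(Add(-3222, 145), Pow(Add(-40, Mul(Pow(-1, 2), Pow(-6, -1))), Rational(1, 2))) = Add(-3077, Pow(Add(-40, Mul(1, Rational(-1, 6))), Rational(1, 2))) = Add(-3077, Pow(Add(-40, Rational(-1, 6)), Rational(1, 2))) = Add(-3077, Pow(Rational(-241, 6), Rational(1, 2))) = Add(-3077, Mul(Rational(1, 6), I, Pow(1446, Rational(1, 2))))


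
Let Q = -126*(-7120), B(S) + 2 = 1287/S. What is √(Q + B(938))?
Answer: √789325096798/938 ≈ 947.16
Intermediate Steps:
B(S) = -2 + 1287/S
Q = 897120
√(Q + B(938)) = √(897120 + (-2 + 1287/938)) = √(897120 - 589/938) = √(841497971/938) = √789325096798/938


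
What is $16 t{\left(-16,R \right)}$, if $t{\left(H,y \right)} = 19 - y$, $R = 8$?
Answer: $176$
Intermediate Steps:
$16 t{\left(-16,R \right)} = 16 \left(19 - 8\right) = 16 \cdot 11 = 176$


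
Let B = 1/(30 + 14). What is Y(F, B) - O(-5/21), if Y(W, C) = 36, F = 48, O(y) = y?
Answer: 761/21 ≈ 36.238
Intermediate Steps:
B = 1/44 ≈ 0.022727
Y(F, B) - O(-5/21) = 36 - (-5)/21 = 36 - 1*(-5/21) = 36 + 5/21 = 761/21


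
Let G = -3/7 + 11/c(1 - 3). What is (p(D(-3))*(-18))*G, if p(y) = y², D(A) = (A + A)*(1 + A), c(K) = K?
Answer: 107568/7 ≈ 15367.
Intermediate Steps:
D(A) = 2*A*(1 + A) (D(A) = (2*A)*(1 + A) = 2*A*(1 + A))
G = -83/14 (G = -3/7 + 11/(1 - 3) = -3*⅐ + 11/(-2) = -3/7 + 11*(-½) = -3/7 - 11/2 = -83/14 ≈ -5.9286)
(p(D(-3))*(-18))*G = ((2*(-3)*(1 - 3))²*(-18))*(-83/14) = ((2*(-3)*(-2))²*(-18))*(-83/14) = (12²*(-18))*(-83/14) = (144*(-18))*(-83/14) = -2592*(-83/14) = 107568/7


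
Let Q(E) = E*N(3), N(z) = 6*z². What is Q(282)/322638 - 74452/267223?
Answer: -3325295422/14369382379 ≈ -0.23142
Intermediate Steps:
Q(E) = 54*E (Q(E) = E*(6*3²) = E*(6*9) = E*54 = 54*E)
Q(282)/322638 - 74452/267223 = (54*282)/322638 - 74452/267223 = 15228*(1/322638) - 74452*1/267223 = 2538/53773 - 74452/267223 = -3325295422/14369382379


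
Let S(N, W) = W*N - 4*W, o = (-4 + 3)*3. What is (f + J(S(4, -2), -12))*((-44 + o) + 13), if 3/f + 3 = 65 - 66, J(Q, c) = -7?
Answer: 527/2 ≈ 263.50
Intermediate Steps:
o = -3 (o = -1*3 = -3)
S(N, W) = -4*W + N*W (S(N, W) = N*W - 4*W = -4*W + N*W)
f = -3/4 (f = 3/(-3 + (65 - 66)) = 3/(-3 - 1) = 3/(-4) = 3*(-1/4) = -3/4 ≈ -0.75000)
(f + J(S(4, -2), -12))*((-44 + o) + 13) = (-3/4 - 7)*((-44 - 3) + 13) = -31*(-47 + 13)/4 = -31/4*(-34) = 527/2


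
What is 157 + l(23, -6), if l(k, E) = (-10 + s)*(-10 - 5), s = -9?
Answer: 442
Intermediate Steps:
l(k, E) = 285 (l(k, E) = (-10 - 9)*(-10 - 5) = -19*(-15) = 285)
157 + l(23, -6) = 157 + 285 = 442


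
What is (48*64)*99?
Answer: 304128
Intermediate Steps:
(48*64)*99 = 3072*99 = 304128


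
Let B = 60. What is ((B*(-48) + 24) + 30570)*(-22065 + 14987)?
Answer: -196159692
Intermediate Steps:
((B*(-48) + 24) + 30570)*(-22065 + 14987) = ((60*(-48) + 24) + 30570)*(-22065 + 14987) = ((-2880 + 24) + 30570)*(-7078) = (-2856 + 30570)*(-7078) = 27714*(-7078) = -196159692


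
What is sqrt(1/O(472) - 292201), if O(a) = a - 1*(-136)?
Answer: I*sqrt(6751011866)/152 ≈ 540.56*I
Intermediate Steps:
O(a) = 136 + a (O(a) = a + 136 = 136 + a)
sqrt(1/O(472) - 292201) = sqrt(1/(136 + 472) - 292201) = sqrt(1/608 - 292201) = sqrt(-177658207/608) = I*sqrt(6751011866)/152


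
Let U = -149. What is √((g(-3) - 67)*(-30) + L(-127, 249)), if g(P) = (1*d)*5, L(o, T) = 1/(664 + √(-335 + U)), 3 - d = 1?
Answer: √(83284043400080 - 2427590*I)/220690 ≈ 41.352 - 6.0267e-7*I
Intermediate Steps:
d = 2 (d = 3 - 1*1 = 3 - 1 = 2)
L(o, T) = (664 - 22*I)/441380 (L(o, T) = 1/(664 + √(-335 - 149)) = 1/(664 + √(-484)) = 1/(664 + 22*I) = (664 - 22*I)/441380)
g(P) = 10 (g(P) = (1*2)*5 = 2*5 = 10)
√((g(-3) - 67)*(-30) + L(-127, 249)) = √((10 - 67)*(-30) + (166/110345 - 11*I/220690)) = √(-57*(-30) + (166/110345 - 11*I/220690)) = √(1710 + (166/110345 - 11*I/220690)) = √(188690116/110345 - 11*I/220690)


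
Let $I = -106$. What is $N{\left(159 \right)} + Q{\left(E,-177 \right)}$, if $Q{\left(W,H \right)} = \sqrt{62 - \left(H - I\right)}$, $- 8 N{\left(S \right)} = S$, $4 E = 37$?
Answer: $- \frac{159}{8} + \sqrt{133} \approx -8.3424$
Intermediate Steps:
$E = \frac{37}{4}$ ($E = \frac{1}{4} \cdot 37 = \frac{37}{4} \approx 9.25$)
$N{\left(S \right)} = - \frac{S}{8}$
$Q{\left(W,H \right)} = \sqrt{-44 - H}$ ($Q{\left(W,H \right)} = \sqrt{62 - \left(106 + H\right)} = \sqrt{-44 - H}$)
$N{\left(159 \right)} + Q{\left(E,-177 \right)} = \left(- \frac{1}{8}\right) 159 + \sqrt{-44 - -177} = - \frac{159}{8} + \sqrt{-44 + 177} = - \frac{159}{8} + \sqrt{133}$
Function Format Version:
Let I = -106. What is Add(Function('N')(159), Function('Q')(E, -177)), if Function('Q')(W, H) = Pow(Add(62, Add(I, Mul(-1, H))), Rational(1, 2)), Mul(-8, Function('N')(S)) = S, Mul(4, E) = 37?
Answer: Add(Rational(-159, 8), Pow(133, Rational(1, 2))) ≈ -8.3424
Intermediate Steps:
E = Rational(37, 4) (E = Mul(Rational(1, 4), 37) = Rational(37, 4) ≈ 9.2500)
Function('N')(S) = Mul(Rational(-1, 8), S)
Function('Q')(W, H) = Pow(Add(-44, Mul(-1, H)), Rational(1, 2)) (Function('Q')(W, H) = Pow(Add(62, Add(-106, Mul(-1, H))), Rational(1, 2)) = Pow(Add(-44, Mul(-1, H)), Rational(1, 2)))
Add(Function('N')(159), Function('Q')(E, -177)) = Add(Mul(Rational(-1, 8), 159), Pow(Add(-44, Mul(-1, -177)), Rational(1, 2))) = Add(Rational(-159, 8), Pow(Add(-44, 177), Rational(1, 2))) = Add(Rational(-159, 8), Pow(133, Rational(1, 2)))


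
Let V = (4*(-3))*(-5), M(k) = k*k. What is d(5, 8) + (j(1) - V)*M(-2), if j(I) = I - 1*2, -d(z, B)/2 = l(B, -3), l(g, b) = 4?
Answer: -252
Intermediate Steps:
M(k) = k**2
V = 60 (V = -12*(-5) = 60)
d(z, B) = -8 (d(z, B) = -2*4 = -8)
j(I) = -2 + I (j(I) = I - 2 = -2 + I)
d(5, 8) + (j(1) - V)*M(-2) = -8 + ((-2 + 1) - 1*60)*(-2)**2 = -8 + (-1 - 60)*4 = -8 - 61*4 = -8 - 244 = -252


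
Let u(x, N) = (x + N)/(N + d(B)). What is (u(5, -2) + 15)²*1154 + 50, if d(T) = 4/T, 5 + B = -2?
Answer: 3975853/18 ≈ 2.2088e+5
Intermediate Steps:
B = -7 (B = -5 - 2 = -7)
u(x, N) = (N + x)/(-4/7 + N) (u(x, N) = (x + N)/(N + 4/(-7)) = (N + x)/(N + 4*(-⅐)) = (N + x)/(N - 4/7) = (N + x)/(-4/7 + N))
(u(5, -2) + 15)²*1154 + 50 = (7*(-2 + 5)/(-4 + 7*(-2)) + 15)²*1154 + 50 = (7*3/(-4 - 14) + 15)²*1154 + 50 = (7*3/(-18) + 15)²*1154 + 50 = (7*(-1/18)*3 + 15)²*1154 + 50 = (-7/6 + 15)²*1154 + 50 = (83/6)²*1154 + 50 = (6889/36)*1154 + 50 = 3974953/18 + 50 = 3975853/18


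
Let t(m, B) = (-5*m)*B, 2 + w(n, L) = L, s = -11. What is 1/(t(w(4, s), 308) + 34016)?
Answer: 1/54036 ≈ 1.8506e-5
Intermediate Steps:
w(n, L) = -2 + L
t(m, B) = -5*B*m
1/(t(w(4, s), 308) + 34016) = 1/(-5*308*(-2 - 11) + 34016) = 1/(-5*308*(-13) + 34016) = 1/(20020 + 34016) = 1/54036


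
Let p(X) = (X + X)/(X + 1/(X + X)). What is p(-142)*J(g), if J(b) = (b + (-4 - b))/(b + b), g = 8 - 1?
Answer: -161312/282303 ≈ -0.57141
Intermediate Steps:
g = 7
J(b) = -2/b (J(b) = -4*1/(2*b) = -2/b)
p(X) = 2*X/(X + 1/(2*X)) (p(X) = (2*X)/(X + 1/(2*X)) = 2*X/(X + 1/(2*X)))
p(-142)*J(g) = (4*(-142)²/(1 + 2*(-142)²))*(-2/7) = (4*20164/(1 + 2*20164))*(-2*⅐) = (4*20164/(1 + 40328))*(-2/7) = (4*20164/40329)*(-2/7) = (4*20164*(1/40329))*(-2/7) = (80656/40329)*(-2/7) = -161312/282303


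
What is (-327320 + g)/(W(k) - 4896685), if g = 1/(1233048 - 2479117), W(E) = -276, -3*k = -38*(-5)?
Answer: 407863305081/6101951296309 ≈ 0.066841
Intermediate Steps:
k = -190/3 (k = -(-38)*(-5)/3 = -⅓*190 = -190/3 ≈ -63.333)
g = -1/1246069 (g = 1/(-1246069) = -1/1246069 ≈ -8.0252e-7)
(-327320 + g)/(W(k) - 4896685) = (-327320 - 1/1246069)/(-276 - 4896685) = -407863305081/1246069/(-4896961) = -407863305081/1246069*(-1/4896961) = 407863305081/6101951296309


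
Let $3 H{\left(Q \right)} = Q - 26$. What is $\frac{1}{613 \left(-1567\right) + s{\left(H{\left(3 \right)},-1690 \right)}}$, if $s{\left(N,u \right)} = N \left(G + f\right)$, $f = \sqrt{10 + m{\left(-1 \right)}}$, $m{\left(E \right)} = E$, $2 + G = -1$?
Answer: $- \frac{1}{960571} \approx -1.041 \cdot 10^{-6}$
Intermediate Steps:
$G = -3$ ($G = -2 - 1 = -3$)
$f = 3$ ($f = \sqrt{10 - 1} = \sqrt{9} = 3$)
$H{\left(Q \right)} = - \frac{26}{3} + \frac{Q}{3}$ ($H{\left(Q \right)} = \frac{Q - 26}{3} = \frac{-26 + Q}{3} = - \frac{26}{3} + \frac{Q}{3}$)
$s{\left(N,u \right)} = 0$ ($s{\left(N,u \right)} = N \left(-3 + 3\right) = N 0 = 0$)
$\frac{1}{613 \left(-1567\right) + s{\left(H{\left(3 \right)},-1690 \right)}} = \frac{1}{613 \left(-1567\right) + 0} = \frac{1}{-960571 + 0} = \frac{1}{-960571} = - \frac{1}{960571}$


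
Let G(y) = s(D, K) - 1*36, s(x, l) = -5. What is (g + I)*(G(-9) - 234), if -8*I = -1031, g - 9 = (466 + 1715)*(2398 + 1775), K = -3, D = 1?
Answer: -20023191925/8 ≈ -2.5029e+9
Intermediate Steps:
g = 9101322 (g = 9 + (466 + 1715)*(2398 + 1775) = 9 + 2181*4173 = 9 + 9101313 = 9101322)
I = 1031/8 (I = -⅛*(-1031) = 1031/8 ≈ 128.88)
G(y) = -41 (G(y) = -5 - 1*36 = -5 - 36 = -41)
(g + I)*(G(-9) - 234) = (9101322 + 1031/8)*(-41 - 234) = (72811607/8)*(-275) = -20023191925/8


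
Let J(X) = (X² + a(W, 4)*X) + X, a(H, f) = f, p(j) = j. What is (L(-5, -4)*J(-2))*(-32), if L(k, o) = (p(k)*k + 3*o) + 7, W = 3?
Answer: 3840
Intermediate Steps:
L(k, o) = 7 + k² + 3*o (L(k, o) = (k*k + 3*o) + 7 = (k² + 3*o) + 7 = 7 + k² + 3*o)
J(X) = X² + 5*X (J(X) = (X² + 4*X) + X = X² + 5*X)
(L(-5, -4)*J(-2))*(-32) = ((7 + (-5)² + 3*(-4))*(-2*(5 - 2)))*(-32) = ((7 + 25 - 12)*(-2*3))*(-32) = (20*(-6))*(-32) = -120*(-32) = 3840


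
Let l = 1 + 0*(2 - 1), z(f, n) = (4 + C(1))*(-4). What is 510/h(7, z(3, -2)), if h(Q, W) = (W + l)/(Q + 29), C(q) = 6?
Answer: -6120/13 ≈ -470.77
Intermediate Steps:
z(f, n) = -40 (z(f, n) = (4 + 6)*(-4) = 10*(-4) = -40)
l = 1 (l = 1 + 0*1 = 1 + 0 = 1)
h(Q, W) = (1 + W)/(29 + Q) (h(Q, W) = (W + 1)/(Q + 29) = (1 + W)/(29 + Q))
510/h(7, z(3, -2)) = 510/(((1 - 40)/(29 + 7))) = 510/((-39/36)) = 510/(((1/36)*(-39))) = 510/(-13/12) = 510*(-12/13) = -6120/13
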